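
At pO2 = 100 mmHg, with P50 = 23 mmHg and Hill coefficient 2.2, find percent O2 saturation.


Y = pO2^n / (P50^n + pO2^n)
Y = 100^2.2 / (23^2.2 + 100^2.2)
Y = 96.21%

96.21%


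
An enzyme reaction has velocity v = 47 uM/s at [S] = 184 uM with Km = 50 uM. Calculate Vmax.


Vmax = v * (Km + [S]) / [S]
Vmax = 47 * (50 + 184) / 184
Vmax = 59.7717 uM/s

59.7717 uM/s


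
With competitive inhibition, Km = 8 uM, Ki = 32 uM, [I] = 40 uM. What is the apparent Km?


Km_app = Km * (1 + [I]/Ki)
Km_app = 8 * (1 + 40/32)
Km_app = 18.0 uM

18.0 uM


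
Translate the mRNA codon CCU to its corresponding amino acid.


Standard genetic code lookup.
Codon CCU -> Pro

Pro


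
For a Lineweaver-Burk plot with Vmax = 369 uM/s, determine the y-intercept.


y-intercept = 1/Vmax
= 1/369
= 0.0027 s/uM

0.0027 s/uM


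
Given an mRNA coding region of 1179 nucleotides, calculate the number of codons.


codons = nucleotides / 3
codons = 1179 / 3 = 393

393


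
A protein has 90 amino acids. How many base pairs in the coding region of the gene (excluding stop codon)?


Each amino acid = 1 codon = 3 bp
bp = 90 * 3 = 270 bp

270 bp


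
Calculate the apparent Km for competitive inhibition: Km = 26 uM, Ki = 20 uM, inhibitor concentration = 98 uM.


Km_app = Km * (1 + [I]/Ki)
Km_app = 26 * (1 + 98/20)
Km_app = 153.4 uM

153.4 uM


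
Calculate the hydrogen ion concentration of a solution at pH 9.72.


[H+] = 10^(-pH)
[H+] = 10^(-9.72)
[H+] = 1.905e-10 M

1.905e-10 M


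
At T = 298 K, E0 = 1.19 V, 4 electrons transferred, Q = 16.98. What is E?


E = E0 - (RT/nF) * ln(Q)
E = 1.19 - (8.314 * 298 / (4 * 96485)) * ln(16.98)
E = 1.1718 V

1.1718 V


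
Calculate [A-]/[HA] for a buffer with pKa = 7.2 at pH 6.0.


[A-]/[HA] = 10^(pH - pKa)
= 10^(6.0 - 7.2)
= 0.0631

0.0631


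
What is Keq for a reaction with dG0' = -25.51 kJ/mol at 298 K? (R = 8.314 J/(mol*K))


Keq = exp(-dG0 * 1000 / (R * T))
Keq = exp(-(-25.51) * 1000 / (8.314 * 298))
Keq = 29624.9089

29624.9089


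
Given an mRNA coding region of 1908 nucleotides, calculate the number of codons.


codons = nucleotides / 3
codons = 1908 / 3 = 636

636


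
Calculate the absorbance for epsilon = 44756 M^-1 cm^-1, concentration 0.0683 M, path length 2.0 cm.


A = epsilon * c * l
A = 44756 * 0.0683 * 2.0
A = 6113.6696

6113.6696


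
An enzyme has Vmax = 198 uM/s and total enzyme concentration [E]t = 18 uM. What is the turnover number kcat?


kcat = Vmax / [E]t
kcat = 198 / 18
kcat = 11.0 s^-1

11.0 s^-1


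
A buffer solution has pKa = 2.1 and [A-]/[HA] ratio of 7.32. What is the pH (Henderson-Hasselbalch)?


pH = pKa + log10([A-]/[HA])
pH = 2.1 + log10(7.32)
pH = 2.9645

2.9645


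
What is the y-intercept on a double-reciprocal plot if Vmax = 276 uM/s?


y-intercept = 1/Vmax
= 1/276
= 0.0036 s/uM

0.0036 s/uM


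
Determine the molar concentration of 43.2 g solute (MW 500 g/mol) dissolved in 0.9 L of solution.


C = (mass / MW) / volume
C = (43.2 / 500) / 0.9
C = 0.096 M

0.096 M


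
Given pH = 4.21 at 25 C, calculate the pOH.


pOH = 14 - pH
pOH = 14 - 4.21
pOH = 9.79

9.79


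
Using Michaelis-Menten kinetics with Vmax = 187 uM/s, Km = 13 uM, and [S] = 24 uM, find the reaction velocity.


v = Vmax * [S] / (Km + [S])
v = 187 * 24 / (13 + 24)
v = 121.2973 uM/s

121.2973 uM/s


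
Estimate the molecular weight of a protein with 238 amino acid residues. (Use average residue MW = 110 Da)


MW = n_residues * 110 Da
MW = 238 * 110
MW = 26180 Da

26180 Da


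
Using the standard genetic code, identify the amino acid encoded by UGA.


Standard genetic code lookup.
Codon UGA -> Stop

Stop


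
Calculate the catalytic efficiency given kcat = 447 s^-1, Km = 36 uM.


Catalytic efficiency = kcat / Km
= 447 / 36
= 12.4167 uM^-1*s^-1

12.4167 uM^-1*s^-1


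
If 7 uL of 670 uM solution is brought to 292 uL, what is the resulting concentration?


C2 = C1 * V1 / V2
C2 = 670 * 7 / 292
C2 = 16.0616 uM

16.0616 uM


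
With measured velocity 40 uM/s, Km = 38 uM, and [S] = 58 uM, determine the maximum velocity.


Vmax = v * (Km + [S]) / [S]
Vmax = 40 * (38 + 58) / 58
Vmax = 66.2069 uM/s

66.2069 uM/s


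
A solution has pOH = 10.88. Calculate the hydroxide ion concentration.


[OH-] = 10^(-pOH)
[OH-] = 10^(-10.88)
[OH-] = 1.318e-11 M

1.318e-11 M


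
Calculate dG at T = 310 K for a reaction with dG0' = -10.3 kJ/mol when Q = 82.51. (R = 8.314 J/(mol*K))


dG = dG0' + RT * ln(Q) / 1000
dG = -10.3 + 8.314 * 310 * ln(82.51) / 1000
dG = 1.0736 kJ/mol

1.0736 kJ/mol


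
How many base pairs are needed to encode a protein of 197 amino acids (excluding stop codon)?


Each amino acid = 1 codon = 3 bp
bp = 197 * 3 = 591 bp

591 bp


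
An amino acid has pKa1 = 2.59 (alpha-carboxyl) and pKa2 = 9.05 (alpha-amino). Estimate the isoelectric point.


pI = (pKa1 + pKa2) / 2
pI = (2.59 + 9.05) / 2
pI = 5.82

5.82


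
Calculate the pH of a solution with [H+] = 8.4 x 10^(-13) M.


pH = -log10([H+])
pH = -log10(8.4 x 10^(-13))
pH = 12.0757

12.0757


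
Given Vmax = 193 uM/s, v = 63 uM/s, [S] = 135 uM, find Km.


Km = [S] * (Vmax - v) / v
Km = 135 * (193 - 63) / 63
Km = 278.5714 uM

278.5714 uM


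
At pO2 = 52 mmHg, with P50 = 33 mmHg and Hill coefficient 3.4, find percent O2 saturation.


Y = pO2^n / (P50^n + pO2^n)
Y = 52^3.4 / (33^3.4 + 52^3.4)
Y = 82.44%

82.44%


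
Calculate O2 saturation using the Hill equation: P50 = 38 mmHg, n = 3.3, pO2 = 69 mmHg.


Y = pO2^n / (P50^n + pO2^n)
Y = 69^3.3 / (38^3.3 + 69^3.3)
Y = 87.75%

87.75%


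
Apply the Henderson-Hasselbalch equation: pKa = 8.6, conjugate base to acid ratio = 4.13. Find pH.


pH = pKa + log10([A-]/[HA])
pH = 8.6 + log10(4.13)
pH = 9.216

9.216


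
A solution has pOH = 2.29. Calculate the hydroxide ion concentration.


[OH-] = 10^(-pOH)
[OH-] = 10^(-2.29)
[OH-] = 0.0051 M

0.0051 M


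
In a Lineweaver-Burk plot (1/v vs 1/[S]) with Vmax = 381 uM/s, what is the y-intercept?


y-intercept = 1/Vmax
= 1/381
= 0.0026 s/uM

0.0026 s/uM


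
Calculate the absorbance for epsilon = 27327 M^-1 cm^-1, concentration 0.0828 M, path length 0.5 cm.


A = epsilon * c * l
A = 27327 * 0.0828 * 0.5
A = 1131.3378

1131.3378


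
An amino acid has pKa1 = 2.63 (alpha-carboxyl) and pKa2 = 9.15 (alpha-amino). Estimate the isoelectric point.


pI = (pKa1 + pKa2) / 2
pI = (2.63 + 9.15) / 2
pI = 5.89

5.89


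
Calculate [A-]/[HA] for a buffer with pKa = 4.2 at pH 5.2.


[A-]/[HA] = 10^(pH - pKa)
= 10^(5.2 - 4.2)
= 10.0

10.0


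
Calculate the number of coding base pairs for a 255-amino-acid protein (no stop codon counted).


Each amino acid = 1 codon = 3 bp
bp = 255 * 3 = 765 bp

765 bp


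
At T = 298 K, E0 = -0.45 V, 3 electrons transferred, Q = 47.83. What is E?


E = E0 - (RT/nF) * ln(Q)
E = -0.45 - (8.314 * 298 / (3 * 96485)) * ln(47.83)
E = -0.4831 V

-0.4831 V


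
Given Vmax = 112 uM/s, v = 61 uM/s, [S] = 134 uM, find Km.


Km = [S] * (Vmax - v) / v
Km = 134 * (112 - 61) / 61
Km = 112.0328 uM

112.0328 uM


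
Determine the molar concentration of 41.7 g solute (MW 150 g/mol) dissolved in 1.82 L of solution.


C = (mass / MW) / volume
C = (41.7 / 150) / 1.82
C = 0.1527 M

0.1527 M


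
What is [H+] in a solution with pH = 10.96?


[H+] = 10^(-pH)
[H+] = 10^(-10.96)
[H+] = 1.096e-11 M

1.096e-11 M


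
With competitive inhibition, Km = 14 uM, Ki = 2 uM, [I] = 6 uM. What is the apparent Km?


Km_app = Km * (1 + [I]/Ki)
Km_app = 14 * (1 + 6/2)
Km_app = 56.0 uM

56.0 uM


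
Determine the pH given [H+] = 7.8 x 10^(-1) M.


pH = -log10([H+])
pH = -log10(7.8 x 10^(-1))
pH = 0.1079

0.1079


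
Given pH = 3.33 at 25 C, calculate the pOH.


pOH = 14 - pH
pOH = 14 - 3.33
pOH = 10.67

10.67


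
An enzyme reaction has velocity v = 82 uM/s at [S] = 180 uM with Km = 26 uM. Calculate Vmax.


Vmax = v * (Km + [S]) / [S]
Vmax = 82 * (26 + 180) / 180
Vmax = 93.8444 uM/s

93.8444 uM/s


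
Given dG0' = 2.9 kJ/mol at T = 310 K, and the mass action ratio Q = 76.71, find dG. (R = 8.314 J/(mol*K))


dG = dG0' + RT * ln(Q) / 1000
dG = 2.9 + 8.314 * 310 * ln(76.71) / 1000
dG = 14.0857 kJ/mol

14.0857 kJ/mol


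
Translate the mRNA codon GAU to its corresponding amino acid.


Standard genetic code lookup.
Codon GAU -> Asp

Asp


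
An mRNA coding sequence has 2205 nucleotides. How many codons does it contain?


codons = nucleotides / 3
codons = 2205 / 3 = 735

735


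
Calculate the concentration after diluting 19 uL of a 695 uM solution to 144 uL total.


C2 = C1 * V1 / V2
C2 = 695 * 19 / 144
C2 = 91.7014 uM

91.7014 uM


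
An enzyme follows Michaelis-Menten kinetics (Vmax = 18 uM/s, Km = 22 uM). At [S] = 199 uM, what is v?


v = Vmax * [S] / (Km + [S])
v = 18 * 199 / (22 + 199)
v = 16.2081 uM/s

16.2081 uM/s


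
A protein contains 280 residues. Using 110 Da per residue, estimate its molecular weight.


MW = n_residues * 110 Da
MW = 280 * 110
MW = 30800 Da

30800 Da


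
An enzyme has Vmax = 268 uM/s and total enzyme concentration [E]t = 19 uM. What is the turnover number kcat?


kcat = Vmax / [E]t
kcat = 268 / 19
kcat = 14.1053 s^-1

14.1053 s^-1


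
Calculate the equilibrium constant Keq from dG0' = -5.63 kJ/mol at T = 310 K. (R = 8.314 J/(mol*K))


Keq = exp(-dG0 * 1000 / (R * T))
Keq = exp(-(-5.63) * 1000 / (8.314 * 310))
Keq = 8.8855

8.8855


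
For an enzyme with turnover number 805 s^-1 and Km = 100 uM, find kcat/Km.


Catalytic efficiency = kcat / Km
= 805 / 100
= 8.05 uM^-1*s^-1

8.05 uM^-1*s^-1


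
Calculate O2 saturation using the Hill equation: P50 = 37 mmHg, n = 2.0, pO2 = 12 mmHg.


Y = pO2^n / (P50^n + pO2^n)
Y = 12^2.0 / (37^2.0 + 12^2.0)
Y = 9.52%

9.52%


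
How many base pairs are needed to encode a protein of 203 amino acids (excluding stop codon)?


Each amino acid = 1 codon = 3 bp
bp = 203 * 3 = 609 bp

609 bp


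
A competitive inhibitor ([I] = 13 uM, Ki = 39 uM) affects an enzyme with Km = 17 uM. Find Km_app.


Km_app = Km * (1 + [I]/Ki)
Km_app = 17 * (1 + 13/39)
Km_app = 22.6667 uM

22.6667 uM


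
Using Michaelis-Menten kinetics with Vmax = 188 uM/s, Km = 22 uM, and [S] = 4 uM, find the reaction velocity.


v = Vmax * [S] / (Km + [S])
v = 188 * 4 / (22 + 4)
v = 28.9231 uM/s

28.9231 uM/s


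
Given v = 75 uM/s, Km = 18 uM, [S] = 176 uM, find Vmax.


Vmax = v * (Km + [S]) / [S]
Vmax = 75 * (18 + 176) / 176
Vmax = 82.6705 uM/s

82.6705 uM/s


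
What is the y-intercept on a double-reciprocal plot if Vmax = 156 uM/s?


y-intercept = 1/Vmax
= 1/156
= 0.0064 s/uM

0.0064 s/uM


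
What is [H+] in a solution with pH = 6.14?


[H+] = 10^(-pH)
[H+] = 10^(-6.14)
[H+] = 7.244e-07 M

7.244e-07 M


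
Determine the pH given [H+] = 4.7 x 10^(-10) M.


pH = -log10([H+])
pH = -log10(4.7 x 10^(-10))
pH = 9.3279

9.3279


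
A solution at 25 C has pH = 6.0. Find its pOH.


pOH = 14 - pH
pOH = 14 - 6.0
pOH = 8.0

8.0


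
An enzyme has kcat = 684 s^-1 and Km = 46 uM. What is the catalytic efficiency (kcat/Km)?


Catalytic efficiency = kcat / Km
= 684 / 46
= 14.8696 uM^-1*s^-1

14.8696 uM^-1*s^-1


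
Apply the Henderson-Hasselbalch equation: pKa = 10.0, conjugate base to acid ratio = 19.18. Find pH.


pH = pKa + log10([A-]/[HA])
pH = 10.0 + log10(19.18)
pH = 11.2828

11.2828


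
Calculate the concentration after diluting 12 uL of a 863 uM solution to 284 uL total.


C2 = C1 * V1 / V2
C2 = 863 * 12 / 284
C2 = 36.4648 uM

36.4648 uM


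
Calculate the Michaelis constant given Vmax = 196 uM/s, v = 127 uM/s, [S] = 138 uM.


Km = [S] * (Vmax - v) / v
Km = 138 * (196 - 127) / 127
Km = 74.9764 uM

74.9764 uM


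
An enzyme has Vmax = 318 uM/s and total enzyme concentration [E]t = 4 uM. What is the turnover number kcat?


kcat = Vmax / [E]t
kcat = 318 / 4
kcat = 79.5 s^-1

79.5 s^-1


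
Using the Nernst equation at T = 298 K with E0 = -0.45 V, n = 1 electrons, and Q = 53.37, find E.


E = E0 - (RT/nF) * ln(Q)
E = -0.45 - (8.314 * 298 / (1 * 96485)) * ln(53.37)
E = -0.5521 V

-0.5521 V


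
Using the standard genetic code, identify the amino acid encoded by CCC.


Standard genetic code lookup.
Codon CCC -> Pro

Pro


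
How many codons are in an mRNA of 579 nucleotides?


codons = nucleotides / 3
codons = 579 / 3 = 193

193


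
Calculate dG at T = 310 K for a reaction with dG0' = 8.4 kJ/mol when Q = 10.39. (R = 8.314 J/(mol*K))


dG = dG0' + RT * ln(Q) / 1000
dG = 8.4 + 8.314 * 310 * ln(10.39) / 1000
dG = 14.4332 kJ/mol

14.4332 kJ/mol


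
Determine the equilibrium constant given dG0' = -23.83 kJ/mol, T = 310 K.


Keq = exp(-dG0 * 1000 / (R * T))
Keq = exp(-(-23.83) * 1000 / (8.314 * 310))
Keq = 10362.6862

10362.6862


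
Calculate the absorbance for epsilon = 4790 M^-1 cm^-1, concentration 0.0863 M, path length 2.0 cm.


A = epsilon * c * l
A = 4790 * 0.0863 * 2.0
A = 826.754

826.754


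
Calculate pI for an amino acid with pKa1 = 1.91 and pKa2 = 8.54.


pI = (pKa1 + pKa2) / 2
pI = (1.91 + 8.54) / 2
pI = 5.225

5.225


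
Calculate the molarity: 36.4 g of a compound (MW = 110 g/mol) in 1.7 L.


C = (mass / MW) / volume
C = (36.4 / 110) / 1.7
C = 0.1947 M

0.1947 M


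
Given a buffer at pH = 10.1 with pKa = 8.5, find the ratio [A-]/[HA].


[A-]/[HA] = 10^(pH - pKa)
= 10^(10.1 - 8.5)
= 39.8107

39.8107


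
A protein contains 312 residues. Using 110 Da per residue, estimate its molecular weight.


MW = n_residues * 110 Da
MW = 312 * 110
MW = 34320 Da

34320 Da


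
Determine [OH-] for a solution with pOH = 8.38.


[OH-] = 10^(-pOH)
[OH-] = 10^(-8.38)
[OH-] = 4.169e-09 M

4.169e-09 M


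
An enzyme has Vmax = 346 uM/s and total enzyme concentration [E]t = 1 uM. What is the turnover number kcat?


kcat = Vmax / [E]t
kcat = 346 / 1
kcat = 346.0 s^-1

346.0 s^-1


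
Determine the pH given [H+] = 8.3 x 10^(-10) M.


pH = -log10([H+])
pH = -log10(8.3 x 10^(-10))
pH = 9.0809

9.0809


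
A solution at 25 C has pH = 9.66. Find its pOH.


pOH = 14 - pH
pOH = 14 - 9.66
pOH = 4.34

4.34


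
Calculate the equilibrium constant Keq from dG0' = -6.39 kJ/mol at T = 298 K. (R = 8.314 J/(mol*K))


Keq = exp(-dG0 * 1000 / (R * T))
Keq = exp(-(-6.39) * 1000 / (8.314 * 298))
Keq = 13.1858

13.1858


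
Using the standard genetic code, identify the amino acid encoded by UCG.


Standard genetic code lookup.
Codon UCG -> Ser

Ser


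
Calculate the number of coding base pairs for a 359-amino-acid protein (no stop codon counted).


Each amino acid = 1 codon = 3 bp
bp = 359 * 3 = 1077 bp

1077 bp


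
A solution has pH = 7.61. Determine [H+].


[H+] = 10^(-pH)
[H+] = 10^(-7.61)
[H+] = 2.455e-08 M

2.455e-08 M


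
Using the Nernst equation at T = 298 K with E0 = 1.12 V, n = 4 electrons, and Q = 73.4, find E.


E = E0 - (RT/nF) * ln(Q)
E = 1.12 - (8.314 * 298 / (4 * 96485)) * ln(73.4)
E = 1.0924 V

1.0924 V


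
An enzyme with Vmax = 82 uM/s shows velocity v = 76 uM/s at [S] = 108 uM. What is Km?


Km = [S] * (Vmax - v) / v
Km = 108 * (82 - 76) / 76
Km = 8.5263 uM

8.5263 uM


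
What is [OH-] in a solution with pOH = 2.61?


[OH-] = 10^(-pOH)
[OH-] = 10^(-2.61)
[OH-] = 0.0025 M

0.0025 M


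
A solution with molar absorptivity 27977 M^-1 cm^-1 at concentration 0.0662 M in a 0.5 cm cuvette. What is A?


A = epsilon * c * l
A = 27977 * 0.0662 * 0.5
A = 926.0387

926.0387


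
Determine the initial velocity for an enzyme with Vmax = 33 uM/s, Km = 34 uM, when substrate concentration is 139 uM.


v = Vmax * [S] / (Km + [S])
v = 33 * 139 / (34 + 139)
v = 26.5145 uM/s

26.5145 uM/s


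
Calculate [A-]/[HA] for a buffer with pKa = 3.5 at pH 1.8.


[A-]/[HA] = 10^(pH - pKa)
= 10^(1.8 - 3.5)
= 0.02

0.02


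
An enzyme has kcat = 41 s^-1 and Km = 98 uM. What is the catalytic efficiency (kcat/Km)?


Catalytic efficiency = kcat / Km
= 41 / 98
= 0.4184 uM^-1*s^-1

0.4184 uM^-1*s^-1


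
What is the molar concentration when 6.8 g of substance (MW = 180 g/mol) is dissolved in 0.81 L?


C = (mass / MW) / volume
C = (6.8 / 180) / 0.81
C = 0.0466 M

0.0466 M


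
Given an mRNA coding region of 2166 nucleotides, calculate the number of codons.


codons = nucleotides / 3
codons = 2166 / 3 = 722

722


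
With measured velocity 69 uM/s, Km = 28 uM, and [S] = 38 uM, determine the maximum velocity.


Vmax = v * (Km + [S]) / [S]
Vmax = 69 * (28 + 38) / 38
Vmax = 119.8421 uM/s

119.8421 uM/s


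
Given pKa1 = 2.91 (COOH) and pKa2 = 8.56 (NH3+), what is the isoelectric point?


pI = (pKa1 + pKa2) / 2
pI = (2.91 + 8.56) / 2
pI = 5.735

5.735


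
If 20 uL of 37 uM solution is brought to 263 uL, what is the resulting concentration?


C2 = C1 * V1 / V2
C2 = 37 * 20 / 263
C2 = 2.8137 uM

2.8137 uM


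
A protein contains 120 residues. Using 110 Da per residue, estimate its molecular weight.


MW = n_residues * 110 Da
MW = 120 * 110
MW = 13200 Da

13200 Da


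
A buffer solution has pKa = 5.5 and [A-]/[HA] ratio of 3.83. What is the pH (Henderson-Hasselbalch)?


pH = pKa + log10([A-]/[HA])
pH = 5.5 + log10(3.83)
pH = 6.0832

6.0832


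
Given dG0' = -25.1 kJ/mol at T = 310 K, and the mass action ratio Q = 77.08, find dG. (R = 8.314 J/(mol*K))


dG = dG0' + RT * ln(Q) / 1000
dG = -25.1 + 8.314 * 310 * ln(77.08) / 1000
dG = -13.9019 kJ/mol

-13.9019 kJ/mol


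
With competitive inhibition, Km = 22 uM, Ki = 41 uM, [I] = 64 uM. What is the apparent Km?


Km_app = Km * (1 + [I]/Ki)
Km_app = 22 * (1 + 64/41)
Km_app = 56.3415 uM

56.3415 uM


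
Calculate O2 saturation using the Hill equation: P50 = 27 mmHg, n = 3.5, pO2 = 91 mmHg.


Y = pO2^n / (P50^n + pO2^n)
Y = 91^3.5 / (27^3.5 + 91^3.5)
Y = 98.6%

98.6%


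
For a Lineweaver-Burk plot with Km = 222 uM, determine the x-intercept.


x-intercept = -1/Km
= -1/222
= -0.0045 1/uM

-0.0045 1/uM


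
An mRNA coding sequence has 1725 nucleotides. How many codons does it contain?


codons = nucleotides / 3
codons = 1725 / 3 = 575

575


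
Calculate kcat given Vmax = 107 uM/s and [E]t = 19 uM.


kcat = Vmax / [E]t
kcat = 107 / 19
kcat = 5.6316 s^-1

5.6316 s^-1


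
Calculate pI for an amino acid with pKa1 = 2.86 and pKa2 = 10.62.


pI = (pKa1 + pKa2) / 2
pI = (2.86 + 10.62) / 2
pI = 6.74

6.74


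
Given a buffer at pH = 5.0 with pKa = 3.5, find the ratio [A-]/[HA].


[A-]/[HA] = 10^(pH - pKa)
= 10^(5.0 - 3.5)
= 31.6228

31.6228


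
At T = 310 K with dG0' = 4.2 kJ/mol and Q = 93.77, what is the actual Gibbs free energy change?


dG = dG0' + RT * ln(Q) / 1000
dG = 4.2 + 8.314 * 310 * ln(93.77) / 1000
dG = 15.9033 kJ/mol

15.9033 kJ/mol


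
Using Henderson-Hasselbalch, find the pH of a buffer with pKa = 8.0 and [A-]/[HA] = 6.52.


pH = pKa + log10([A-]/[HA])
pH = 8.0 + log10(6.52)
pH = 8.8142

8.8142


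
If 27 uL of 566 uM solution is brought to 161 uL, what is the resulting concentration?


C2 = C1 * V1 / V2
C2 = 566 * 27 / 161
C2 = 94.9193 uM

94.9193 uM


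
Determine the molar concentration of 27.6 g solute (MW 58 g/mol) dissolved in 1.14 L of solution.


C = (mass / MW) / volume
C = (27.6 / 58) / 1.14
C = 0.4174 M

0.4174 M


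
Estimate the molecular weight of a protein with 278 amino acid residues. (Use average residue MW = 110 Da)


MW = n_residues * 110 Da
MW = 278 * 110
MW = 30580 Da

30580 Da


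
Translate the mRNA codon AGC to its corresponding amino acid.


Standard genetic code lookup.
Codon AGC -> Ser

Ser


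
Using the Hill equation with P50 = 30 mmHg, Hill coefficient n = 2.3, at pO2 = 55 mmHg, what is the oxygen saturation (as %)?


Y = pO2^n / (P50^n + pO2^n)
Y = 55^2.3 / (30^2.3 + 55^2.3)
Y = 80.12%

80.12%


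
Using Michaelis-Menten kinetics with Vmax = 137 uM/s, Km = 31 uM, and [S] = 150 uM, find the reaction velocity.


v = Vmax * [S] / (Km + [S])
v = 137 * 150 / (31 + 150)
v = 113.5359 uM/s

113.5359 uM/s


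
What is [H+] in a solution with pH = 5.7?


[H+] = 10^(-pH)
[H+] = 10^(-5.7)
[H+] = 1.995e-06 M

1.995e-06 M


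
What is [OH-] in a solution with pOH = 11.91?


[OH-] = 10^(-pOH)
[OH-] = 10^(-11.91)
[OH-] = 1.230e-12 M

1.230e-12 M


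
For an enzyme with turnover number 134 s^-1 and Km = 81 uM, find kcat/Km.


Catalytic efficiency = kcat / Km
= 134 / 81
= 1.6543 uM^-1*s^-1

1.6543 uM^-1*s^-1


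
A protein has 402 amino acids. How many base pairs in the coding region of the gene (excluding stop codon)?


Each amino acid = 1 codon = 3 bp
bp = 402 * 3 = 1206 bp

1206 bp


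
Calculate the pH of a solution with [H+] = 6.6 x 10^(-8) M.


pH = -log10([H+])
pH = -log10(6.6 x 10^(-8))
pH = 7.1805

7.1805


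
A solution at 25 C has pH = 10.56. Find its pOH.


pOH = 14 - pH
pOH = 14 - 10.56
pOH = 3.44

3.44


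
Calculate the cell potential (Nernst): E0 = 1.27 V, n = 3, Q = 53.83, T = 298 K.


E = E0 - (RT/nF) * ln(Q)
E = 1.27 - (8.314 * 298 / (3 * 96485)) * ln(53.83)
E = 1.2359 V

1.2359 V


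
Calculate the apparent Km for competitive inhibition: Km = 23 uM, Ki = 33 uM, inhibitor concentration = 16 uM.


Km_app = Km * (1 + [I]/Ki)
Km_app = 23 * (1 + 16/33)
Km_app = 34.1515 uM

34.1515 uM


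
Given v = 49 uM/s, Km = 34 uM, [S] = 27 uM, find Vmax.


Vmax = v * (Km + [S]) / [S]
Vmax = 49 * (34 + 27) / 27
Vmax = 110.7037 uM/s

110.7037 uM/s


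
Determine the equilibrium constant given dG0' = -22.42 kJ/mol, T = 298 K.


Keq = exp(-dG0 * 1000 / (R * T))
Keq = exp(-(-22.42) * 1000 / (8.314 * 298))
Keq = 8511.5728

8511.5728


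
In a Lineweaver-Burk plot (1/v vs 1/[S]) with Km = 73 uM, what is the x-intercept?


x-intercept = -1/Km
= -1/73
= -0.0137 1/uM

-0.0137 1/uM


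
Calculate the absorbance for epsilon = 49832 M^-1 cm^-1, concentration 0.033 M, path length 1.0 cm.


A = epsilon * c * l
A = 49832 * 0.033 * 1.0
A = 1644.456

1644.456


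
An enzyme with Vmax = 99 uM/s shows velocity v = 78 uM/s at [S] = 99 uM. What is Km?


Km = [S] * (Vmax - v) / v
Km = 99 * (99 - 78) / 78
Km = 26.6538 uM

26.6538 uM


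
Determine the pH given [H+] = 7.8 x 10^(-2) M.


pH = -log10([H+])
pH = -log10(7.8 x 10^(-2))
pH = 1.1079

1.1079


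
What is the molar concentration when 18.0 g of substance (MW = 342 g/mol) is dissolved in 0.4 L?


C = (mass / MW) / volume
C = (18.0 / 342) / 0.4
C = 0.1316 M

0.1316 M


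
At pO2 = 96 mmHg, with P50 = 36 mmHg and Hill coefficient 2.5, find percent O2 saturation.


Y = pO2^n / (P50^n + pO2^n)
Y = 96^2.5 / (36^2.5 + 96^2.5)
Y = 92.07%

92.07%


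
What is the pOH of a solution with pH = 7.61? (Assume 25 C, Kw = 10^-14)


pOH = 14 - pH
pOH = 14 - 7.61
pOH = 6.39

6.39


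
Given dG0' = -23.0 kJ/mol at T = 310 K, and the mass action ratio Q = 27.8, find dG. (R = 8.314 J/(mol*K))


dG = dG0' + RT * ln(Q) / 1000
dG = -23.0 + 8.314 * 310 * ln(27.8) / 1000
dG = -14.4303 kJ/mol

-14.4303 kJ/mol


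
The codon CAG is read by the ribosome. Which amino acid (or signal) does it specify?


Standard genetic code lookup.
Codon CAG -> Gln

Gln


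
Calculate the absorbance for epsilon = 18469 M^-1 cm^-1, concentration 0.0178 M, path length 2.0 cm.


A = epsilon * c * l
A = 18469 * 0.0178 * 2.0
A = 657.4964

657.4964


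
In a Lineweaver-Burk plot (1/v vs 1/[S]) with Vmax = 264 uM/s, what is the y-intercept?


y-intercept = 1/Vmax
= 1/264
= 0.0038 s/uM

0.0038 s/uM


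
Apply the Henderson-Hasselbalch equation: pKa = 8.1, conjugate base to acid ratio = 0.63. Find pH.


pH = pKa + log10([A-]/[HA])
pH = 8.1 + log10(0.63)
pH = 7.8993

7.8993


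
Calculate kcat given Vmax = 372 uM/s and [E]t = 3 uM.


kcat = Vmax / [E]t
kcat = 372 / 3
kcat = 124.0 s^-1

124.0 s^-1


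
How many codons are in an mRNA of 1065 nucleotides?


codons = nucleotides / 3
codons = 1065 / 3 = 355

355


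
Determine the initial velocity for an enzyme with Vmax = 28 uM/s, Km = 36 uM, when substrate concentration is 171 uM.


v = Vmax * [S] / (Km + [S])
v = 28 * 171 / (36 + 171)
v = 23.1304 uM/s

23.1304 uM/s


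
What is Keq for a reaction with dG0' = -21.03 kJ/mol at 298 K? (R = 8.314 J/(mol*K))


Keq = exp(-dG0 * 1000 / (R * T))
Keq = exp(-(-21.03) * 1000 / (8.314 * 298))
Keq = 4856.8671

4856.8671


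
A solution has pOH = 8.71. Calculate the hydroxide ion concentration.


[OH-] = 10^(-pOH)
[OH-] = 10^(-8.71)
[OH-] = 1.950e-09 M

1.950e-09 M


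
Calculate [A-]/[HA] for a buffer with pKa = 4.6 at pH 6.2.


[A-]/[HA] = 10^(pH - pKa)
= 10^(6.2 - 4.6)
= 39.8107

39.8107


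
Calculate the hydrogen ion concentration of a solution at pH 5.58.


[H+] = 10^(-pH)
[H+] = 10^(-5.58)
[H+] = 2.630e-06 M

2.630e-06 M


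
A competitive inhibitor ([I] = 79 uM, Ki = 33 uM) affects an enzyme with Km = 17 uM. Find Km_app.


Km_app = Km * (1 + [I]/Ki)
Km_app = 17 * (1 + 79/33)
Km_app = 57.697 uM

57.697 uM


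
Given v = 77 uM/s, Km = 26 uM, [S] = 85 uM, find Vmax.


Vmax = v * (Km + [S]) / [S]
Vmax = 77 * (26 + 85) / 85
Vmax = 100.5529 uM/s

100.5529 uM/s


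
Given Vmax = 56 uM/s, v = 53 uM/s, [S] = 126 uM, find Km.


Km = [S] * (Vmax - v) / v
Km = 126 * (56 - 53) / 53
Km = 7.1321 uM

7.1321 uM


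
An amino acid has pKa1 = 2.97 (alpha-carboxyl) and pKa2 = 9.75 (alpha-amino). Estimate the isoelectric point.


pI = (pKa1 + pKa2) / 2
pI = (2.97 + 9.75) / 2
pI = 6.36

6.36


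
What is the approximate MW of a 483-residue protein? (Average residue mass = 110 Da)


MW = n_residues * 110 Da
MW = 483 * 110
MW = 53130 Da

53130 Da


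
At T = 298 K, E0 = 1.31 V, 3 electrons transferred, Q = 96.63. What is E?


E = E0 - (RT/nF) * ln(Q)
E = 1.31 - (8.314 * 298 / (3 * 96485)) * ln(96.63)
E = 1.2709 V

1.2709 V


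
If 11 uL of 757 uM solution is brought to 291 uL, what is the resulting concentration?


C2 = C1 * V1 / V2
C2 = 757 * 11 / 291
C2 = 28.6151 uM

28.6151 uM


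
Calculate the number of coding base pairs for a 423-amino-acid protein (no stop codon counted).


Each amino acid = 1 codon = 3 bp
bp = 423 * 3 = 1269 bp

1269 bp


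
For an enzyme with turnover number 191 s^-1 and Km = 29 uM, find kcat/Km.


Catalytic efficiency = kcat / Km
= 191 / 29
= 6.5862 uM^-1*s^-1

6.5862 uM^-1*s^-1


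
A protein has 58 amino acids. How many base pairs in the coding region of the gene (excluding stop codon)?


Each amino acid = 1 codon = 3 bp
bp = 58 * 3 = 174 bp

174 bp


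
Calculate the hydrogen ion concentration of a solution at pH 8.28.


[H+] = 10^(-pH)
[H+] = 10^(-8.28)
[H+] = 5.248e-09 M

5.248e-09 M


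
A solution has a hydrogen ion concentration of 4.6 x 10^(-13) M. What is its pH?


pH = -log10([H+])
pH = -log10(4.6 x 10^(-13))
pH = 12.3372

12.3372


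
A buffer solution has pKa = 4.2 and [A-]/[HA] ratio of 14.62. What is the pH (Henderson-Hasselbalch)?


pH = pKa + log10([A-]/[HA])
pH = 4.2 + log10(14.62)
pH = 5.3649

5.3649


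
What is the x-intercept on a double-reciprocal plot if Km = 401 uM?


x-intercept = -1/Km
= -1/401
= -0.0025 1/uM

-0.0025 1/uM


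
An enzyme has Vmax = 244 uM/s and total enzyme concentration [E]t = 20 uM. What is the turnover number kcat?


kcat = Vmax / [E]t
kcat = 244 / 20
kcat = 12.2 s^-1

12.2 s^-1


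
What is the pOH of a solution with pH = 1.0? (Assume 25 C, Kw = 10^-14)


pOH = 14 - pH
pOH = 14 - 1.0
pOH = 13.0

13.0


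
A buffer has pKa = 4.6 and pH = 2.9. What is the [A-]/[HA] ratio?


[A-]/[HA] = 10^(pH - pKa)
= 10^(2.9 - 4.6)
= 0.02

0.02


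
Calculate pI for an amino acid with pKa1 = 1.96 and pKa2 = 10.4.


pI = (pKa1 + pKa2) / 2
pI = (1.96 + 10.4) / 2
pI = 6.18

6.18


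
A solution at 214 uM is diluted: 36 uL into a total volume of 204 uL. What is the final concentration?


C2 = C1 * V1 / V2
C2 = 214 * 36 / 204
C2 = 37.7647 uM

37.7647 uM


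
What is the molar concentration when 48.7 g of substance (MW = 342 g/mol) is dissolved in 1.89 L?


C = (mass / MW) / volume
C = (48.7 / 342) / 1.89
C = 0.0753 M

0.0753 M


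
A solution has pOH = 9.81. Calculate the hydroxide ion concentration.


[OH-] = 10^(-pOH)
[OH-] = 10^(-9.81)
[OH-] = 1.549e-10 M

1.549e-10 M


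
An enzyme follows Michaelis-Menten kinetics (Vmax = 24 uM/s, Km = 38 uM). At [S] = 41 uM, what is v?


v = Vmax * [S] / (Km + [S])
v = 24 * 41 / (38 + 41)
v = 12.4557 uM/s

12.4557 uM/s


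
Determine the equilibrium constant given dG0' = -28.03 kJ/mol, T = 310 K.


Keq = exp(-dG0 * 1000 / (R * T))
Keq = exp(-(-28.03) * 1000 / (8.314 * 310))
Keq = 52868.0183

52868.0183


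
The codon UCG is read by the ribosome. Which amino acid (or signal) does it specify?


Standard genetic code lookup.
Codon UCG -> Ser

Ser


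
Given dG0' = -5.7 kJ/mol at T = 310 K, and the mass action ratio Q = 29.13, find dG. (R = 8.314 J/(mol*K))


dG = dG0' + RT * ln(Q) / 1000
dG = -5.7 + 8.314 * 310 * ln(29.13) / 1000
dG = 2.9902 kJ/mol

2.9902 kJ/mol


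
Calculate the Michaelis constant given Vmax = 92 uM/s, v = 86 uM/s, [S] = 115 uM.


Km = [S] * (Vmax - v) / v
Km = 115 * (92 - 86) / 86
Km = 8.0233 uM

8.0233 uM


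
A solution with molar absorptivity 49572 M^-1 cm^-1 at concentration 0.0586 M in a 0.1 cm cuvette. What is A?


A = epsilon * c * l
A = 49572 * 0.0586 * 0.1
A = 290.4919

290.4919


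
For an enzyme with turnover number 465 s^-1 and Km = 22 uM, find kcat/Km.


Catalytic efficiency = kcat / Km
= 465 / 22
= 21.1364 uM^-1*s^-1

21.1364 uM^-1*s^-1


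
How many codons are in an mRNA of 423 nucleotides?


codons = nucleotides / 3
codons = 423 / 3 = 141

141


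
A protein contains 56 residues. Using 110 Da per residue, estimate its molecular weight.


MW = n_residues * 110 Da
MW = 56 * 110
MW = 6160 Da

6160 Da


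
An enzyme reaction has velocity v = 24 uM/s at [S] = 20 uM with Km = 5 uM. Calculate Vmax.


Vmax = v * (Km + [S]) / [S]
Vmax = 24 * (5 + 20) / 20
Vmax = 30.0 uM/s

30.0 uM/s


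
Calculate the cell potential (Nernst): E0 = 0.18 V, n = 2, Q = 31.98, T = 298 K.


E = E0 - (RT/nF) * ln(Q)
E = 0.18 - (8.314 * 298 / (2 * 96485)) * ln(31.98)
E = 0.1355 V

0.1355 V


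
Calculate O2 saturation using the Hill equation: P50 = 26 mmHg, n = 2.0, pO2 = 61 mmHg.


Y = pO2^n / (P50^n + pO2^n)
Y = 61^2.0 / (26^2.0 + 61^2.0)
Y = 84.63%

84.63%


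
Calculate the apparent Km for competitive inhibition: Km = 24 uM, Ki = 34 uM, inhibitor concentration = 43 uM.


Km_app = Km * (1 + [I]/Ki)
Km_app = 24 * (1 + 43/34)
Km_app = 54.3529 uM

54.3529 uM


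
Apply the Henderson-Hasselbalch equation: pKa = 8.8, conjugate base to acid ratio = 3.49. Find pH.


pH = pKa + log10([A-]/[HA])
pH = 8.8 + log10(3.49)
pH = 9.3428

9.3428


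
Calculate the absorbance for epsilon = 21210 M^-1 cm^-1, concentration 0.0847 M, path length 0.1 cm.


A = epsilon * c * l
A = 21210 * 0.0847 * 0.1
A = 179.6487

179.6487


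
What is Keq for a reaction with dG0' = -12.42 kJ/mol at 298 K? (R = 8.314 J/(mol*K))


Keq = exp(-dG0 * 1000 / (R * T))
Keq = exp(-(-12.42) * 1000 / (8.314 * 298))
Keq = 150.351

150.351


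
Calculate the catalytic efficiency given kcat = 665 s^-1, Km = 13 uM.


Catalytic efficiency = kcat / Km
= 665 / 13
= 51.1538 uM^-1*s^-1

51.1538 uM^-1*s^-1


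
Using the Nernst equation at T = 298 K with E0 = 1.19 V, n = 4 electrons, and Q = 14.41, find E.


E = E0 - (RT/nF) * ln(Q)
E = 1.19 - (8.314 * 298 / (4 * 96485)) * ln(14.41)
E = 1.1729 V

1.1729 V


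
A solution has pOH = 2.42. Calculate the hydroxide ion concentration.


[OH-] = 10^(-pOH)
[OH-] = 10^(-2.42)
[OH-] = 0.0038 M

0.0038 M


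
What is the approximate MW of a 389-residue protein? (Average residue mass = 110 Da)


MW = n_residues * 110 Da
MW = 389 * 110
MW = 42790 Da

42790 Da


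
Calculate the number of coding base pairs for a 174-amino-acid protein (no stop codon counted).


Each amino acid = 1 codon = 3 bp
bp = 174 * 3 = 522 bp

522 bp


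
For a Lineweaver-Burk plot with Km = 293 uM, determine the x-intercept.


x-intercept = -1/Km
= -1/293
= -0.0034 1/uM

-0.0034 1/uM


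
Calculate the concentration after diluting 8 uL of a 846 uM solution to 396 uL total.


C2 = C1 * V1 / V2
C2 = 846 * 8 / 396
C2 = 17.0909 uM

17.0909 uM


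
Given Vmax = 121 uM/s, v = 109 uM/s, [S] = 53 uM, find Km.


Km = [S] * (Vmax - v) / v
Km = 53 * (121 - 109) / 109
Km = 5.8349 uM

5.8349 uM


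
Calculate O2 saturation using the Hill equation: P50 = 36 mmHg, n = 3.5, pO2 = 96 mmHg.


Y = pO2^n / (P50^n + pO2^n)
Y = 96^3.5 / (36^3.5 + 96^3.5)
Y = 96.87%

96.87%


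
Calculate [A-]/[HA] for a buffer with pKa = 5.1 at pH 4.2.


[A-]/[HA] = 10^(pH - pKa)
= 10^(4.2 - 5.1)
= 0.1259

0.1259


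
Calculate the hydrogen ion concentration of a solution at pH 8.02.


[H+] = 10^(-pH)
[H+] = 10^(-8.02)
[H+] = 9.550e-09 M

9.550e-09 M


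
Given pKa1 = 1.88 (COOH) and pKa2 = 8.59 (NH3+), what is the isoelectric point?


pI = (pKa1 + pKa2) / 2
pI = (1.88 + 8.59) / 2
pI = 5.235

5.235


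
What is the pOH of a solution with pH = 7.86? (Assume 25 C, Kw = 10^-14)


pOH = 14 - pH
pOH = 14 - 7.86
pOH = 6.14

6.14


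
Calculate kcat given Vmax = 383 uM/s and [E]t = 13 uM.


kcat = Vmax / [E]t
kcat = 383 / 13
kcat = 29.4615 s^-1

29.4615 s^-1


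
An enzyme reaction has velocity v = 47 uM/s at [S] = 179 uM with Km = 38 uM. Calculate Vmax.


Vmax = v * (Km + [S]) / [S]
Vmax = 47 * (38 + 179) / 179
Vmax = 56.9777 uM/s

56.9777 uM/s


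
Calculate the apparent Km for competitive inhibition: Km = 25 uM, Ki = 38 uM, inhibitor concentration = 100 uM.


Km_app = Km * (1 + [I]/Ki)
Km_app = 25 * (1 + 100/38)
Km_app = 90.7895 uM

90.7895 uM


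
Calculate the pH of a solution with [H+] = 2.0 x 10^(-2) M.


pH = -log10([H+])
pH = -log10(2.0 x 10^(-2))
pH = 1.699

1.699


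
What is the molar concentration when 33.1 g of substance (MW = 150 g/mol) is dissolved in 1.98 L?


C = (mass / MW) / volume
C = (33.1 / 150) / 1.98
C = 0.1114 M

0.1114 M


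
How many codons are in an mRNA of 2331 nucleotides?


codons = nucleotides / 3
codons = 2331 / 3 = 777

777


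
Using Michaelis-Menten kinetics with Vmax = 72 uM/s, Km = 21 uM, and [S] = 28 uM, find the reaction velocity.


v = Vmax * [S] / (Km + [S])
v = 72 * 28 / (21 + 28)
v = 41.1429 uM/s

41.1429 uM/s


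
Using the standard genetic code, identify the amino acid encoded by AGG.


Standard genetic code lookup.
Codon AGG -> Arg

Arg


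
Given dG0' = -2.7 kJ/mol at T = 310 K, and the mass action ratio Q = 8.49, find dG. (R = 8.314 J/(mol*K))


dG = dG0' + RT * ln(Q) / 1000
dG = -2.7 + 8.314 * 310 * ln(8.49) / 1000
dG = 2.8126 kJ/mol

2.8126 kJ/mol


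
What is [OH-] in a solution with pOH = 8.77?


[OH-] = 10^(-pOH)
[OH-] = 10^(-8.77)
[OH-] = 1.698e-09 M

1.698e-09 M


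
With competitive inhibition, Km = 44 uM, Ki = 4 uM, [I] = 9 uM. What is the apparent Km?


Km_app = Km * (1 + [I]/Ki)
Km_app = 44 * (1 + 9/4)
Km_app = 143.0 uM

143.0 uM


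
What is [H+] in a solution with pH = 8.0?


[H+] = 10^(-pH)
[H+] = 10^(-8.0)
[H+] = 1.000e-08 M

1.000e-08 M


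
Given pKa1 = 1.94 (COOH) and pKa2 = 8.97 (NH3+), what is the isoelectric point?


pI = (pKa1 + pKa2) / 2
pI = (1.94 + 8.97) / 2
pI = 5.455

5.455


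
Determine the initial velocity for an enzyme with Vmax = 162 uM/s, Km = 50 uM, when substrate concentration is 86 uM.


v = Vmax * [S] / (Km + [S])
v = 162 * 86 / (50 + 86)
v = 102.4412 uM/s

102.4412 uM/s


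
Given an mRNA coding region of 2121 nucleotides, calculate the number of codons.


codons = nucleotides / 3
codons = 2121 / 3 = 707

707


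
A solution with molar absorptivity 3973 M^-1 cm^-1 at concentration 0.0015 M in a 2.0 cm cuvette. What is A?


A = epsilon * c * l
A = 3973 * 0.0015 * 2.0
A = 11.919

11.919


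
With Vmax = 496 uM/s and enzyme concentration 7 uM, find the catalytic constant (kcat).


kcat = Vmax / [E]t
kcat = 496 / 7
kcat = 70.8571 s^-1

70.8571 s^-1


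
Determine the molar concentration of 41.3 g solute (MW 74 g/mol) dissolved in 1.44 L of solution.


C = (mass / MW) / volume
C = (41.3 / 74) / 1.44
C = 0.3876 M

0.3876 M


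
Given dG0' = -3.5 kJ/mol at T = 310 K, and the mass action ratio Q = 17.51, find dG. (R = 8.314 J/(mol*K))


dG = dG0' + RT * ln(Q) / 1000
dG = -3.5 + 8.314 * 310 * ln(17.51) / 1000
dG = 3.8783 kJ/mol

3.8783 kJ/mol


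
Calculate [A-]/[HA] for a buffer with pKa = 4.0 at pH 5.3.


[A-]/[HA] = 10^(pH - pKa)
= 10^(5.3 - 4.0)
= 19.9526

19.9526


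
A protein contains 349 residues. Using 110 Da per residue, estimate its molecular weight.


MW = n_residues * 110 Da
MW = 349 * 110
MW = 38390 Da

38390 Da


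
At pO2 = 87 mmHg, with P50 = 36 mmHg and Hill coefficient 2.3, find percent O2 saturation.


Y = pO2^n / (P50^n + pO2^n)
Y = 87^2.3 / (36^2.3 + 87^2.3)
Y = 88.39%

88.39%


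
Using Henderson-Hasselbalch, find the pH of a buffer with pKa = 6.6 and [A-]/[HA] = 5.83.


pH = pKa + log10([A-]/[HA])
pH = 6.6 + log10(5.83)
pH = 7.3657

7.3657


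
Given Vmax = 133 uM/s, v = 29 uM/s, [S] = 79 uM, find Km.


Km = [S] * (Vmax - v) / v
Km = 79 * (133 - 29) / 29
Km = 283.3103 uM

283.3103 uM


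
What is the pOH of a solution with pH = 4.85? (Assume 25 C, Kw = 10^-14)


pOH = 14 - pH
pOH = 14 - 4.85
pOH = 9.15

9.15


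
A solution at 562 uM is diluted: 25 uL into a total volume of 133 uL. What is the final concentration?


C2 = C1 * V1 / V2
C2 = 562 * 25 / 133
C2 = 105.6391 uM

105.6391 uM


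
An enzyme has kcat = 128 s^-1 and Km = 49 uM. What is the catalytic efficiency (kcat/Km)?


Catalytic efficiency = kcat / Km
= 128 / 49
= 2.6122 uM^-1*s^-1

2.6122 uM^-1*s^-1


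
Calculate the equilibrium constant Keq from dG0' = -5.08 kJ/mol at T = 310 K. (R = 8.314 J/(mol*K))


Keq = exp(-dG0 * 1000 / (R * T))
Keq = exp(-(-5.08) * 1000 / (8.314 * 310))
Keq = 7.178

7.178


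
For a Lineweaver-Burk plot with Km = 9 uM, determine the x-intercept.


x-intercept = -1/Km
= -1/9
= -0.1111 1/uM

-0.1111 1/uM


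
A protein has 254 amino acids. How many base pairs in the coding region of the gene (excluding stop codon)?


Each amino acid = 1 codon = 3 bp
bp = 254 * 3 = 762 bp

762 bp


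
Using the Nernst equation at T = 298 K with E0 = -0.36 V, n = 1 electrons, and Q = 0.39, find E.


E = E0 - (RT/nF) * ln(Q)
E = -0.36 - (8.314 * 298 / (1 * 96485)) * ln(0.39)
E = -0.3358 V

-0.3358 V


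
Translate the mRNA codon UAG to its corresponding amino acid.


Standard genetic code lookup.
Codon UAG -> Stop

Stop


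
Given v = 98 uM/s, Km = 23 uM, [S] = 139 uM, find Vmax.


Vmax = v * (Km + [S]) / [S]
Vmax = 98 * (23 + 139) / 139
Vmax = 114.2158 uM/s

114.2158 uM/s


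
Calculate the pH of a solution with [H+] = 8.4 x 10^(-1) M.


pH = -log10([H+])
pH = -log10(8.4 x 10^(-1))
pH = 0.0757

0.0757


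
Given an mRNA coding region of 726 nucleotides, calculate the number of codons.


codons = nucleotides / 3
codons = 726 / 3 = 242

242


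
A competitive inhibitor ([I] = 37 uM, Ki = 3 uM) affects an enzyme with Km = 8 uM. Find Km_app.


Km_app = Km * (1 + [I]/Ki)
Km_app = 8 * (1 + 37/3)
Km_app = 106.6667 uM

106.6667 uM


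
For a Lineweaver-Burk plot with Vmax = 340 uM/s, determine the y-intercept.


y-intercept = 1/Vmax
= 1/340
= 0.0029 s/uM

0.0029 s/uM
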